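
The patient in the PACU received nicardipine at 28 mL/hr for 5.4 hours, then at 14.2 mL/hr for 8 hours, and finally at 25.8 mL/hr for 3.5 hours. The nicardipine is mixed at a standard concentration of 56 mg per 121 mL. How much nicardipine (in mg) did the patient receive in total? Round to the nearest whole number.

164 mg

Concentration = 56 mg ÷ 121 mL = 0.4628099 mg/mL
Stage 1: 28 mL/hr × 5.4 hr = 151.2 mL → 151.2 mL × 0.4628099 mg/mL = 69.97686 mg
Stage 2: 14.2 mL/hr × 8 hr = 113.6 mL → 113.6 mL × 0.4628099 mg/mL = 52.57521 mg
Stage 3: 25.8 mL/hr × 3.5 hr = 90.3 mL → 90.3 mL × 0.4628099 mg/mL = 41.79174 mg
Total = 69.97686 + 52.57521 + 41.79174 = 164.3438 mg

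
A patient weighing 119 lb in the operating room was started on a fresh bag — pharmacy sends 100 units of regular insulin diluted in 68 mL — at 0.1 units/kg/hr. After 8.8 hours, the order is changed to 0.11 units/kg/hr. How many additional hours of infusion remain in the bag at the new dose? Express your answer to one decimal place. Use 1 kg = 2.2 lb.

8.8 hours

Initial rate:
Weight = 119 lb ÷ 2.2 lb/kg = 54.09091 kg
Dose = 0.1 units/kg/hr × 54.09091 kg = 5.409091 units/hr
Concentration = 100 units ÷ 68 mL = 1.470588 units/mL
Rate = 5.409091 units/hr ÷ 1.470588 units/mL = 3.678182 mL/hr
Volume infused so far = 3.678182 mL/hr × 8.8 hr = 32.368 mL
Volume remaining = 68 − 32.368 = 35.632 mL
New rate:
Dose = 0.11 units/kg/hr × 54.09091 kg = 5.95 units/hr
Rate = 5.95 units/hr ÷ 1.470588 units/mL = 4.046 mL/hr
Time remaining = 35.632 mL ÷ 4.046 mL/hr = 8.806723 hr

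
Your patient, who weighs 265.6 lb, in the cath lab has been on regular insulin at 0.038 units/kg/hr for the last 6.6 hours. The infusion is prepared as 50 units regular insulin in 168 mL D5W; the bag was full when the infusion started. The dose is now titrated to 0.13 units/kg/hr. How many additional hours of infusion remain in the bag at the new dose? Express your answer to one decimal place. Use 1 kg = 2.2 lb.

1.3 hours

Initial rate:
Weight = 265.6 lb ÷ 2.2 lb/kg = 120.7273 kg
Dose = 0.038 units/kg/hr × 120.7273 kg = 4.587636 units/hr
Concentration = 50 units ÷ 168 mL = 0.297619 units/mL
Rate = 4.587636 units/hr ÷ 0.297619 units/mL = 15.41446 mL/hr
Volume infused so far = 15.41446 mL/hr × 6.6 hr = 101.7354 mL
Volume remaining = 168 − 101.7354 = 66.26458 mL
New rate:
Dose = 0.13 units/kg/hr × 120.7273 kg = 15.69455 units/hr
Rate = 15.69455 units/hr ÷ 0.297619 units/mL = 52.73367 mL/hr
Time remaining = 66.26458 mL ÷ 52.73367 mL/hr = 1.256589 hr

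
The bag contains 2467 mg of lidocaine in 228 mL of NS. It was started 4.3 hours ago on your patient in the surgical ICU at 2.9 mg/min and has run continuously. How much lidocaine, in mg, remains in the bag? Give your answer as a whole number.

1719 mg

2.9 mg/min × 60 min/hr = 174 mg/hr
Concentration = 2467 mg ÷ 228 mL = 10.82018 mg/mL
Rate = 174 mg/hr ÷ 10.82018 mg/mL = 16.08107 mL/hr
Volume infused = 16.08107 mL/hr × 4.3 hr = 69.1486 mL
Volume remaining = 228 − 69.1486 = 158.8514 mL
Drug remaining = 158.8514 mL × 10.82018 mg/mL = 1718.8 mg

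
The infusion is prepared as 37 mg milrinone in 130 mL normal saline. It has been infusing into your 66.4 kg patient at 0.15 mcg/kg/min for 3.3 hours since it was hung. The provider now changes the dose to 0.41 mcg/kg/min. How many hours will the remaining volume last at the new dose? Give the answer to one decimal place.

Initial rate:
Dose = 0.15 mcg/kg/min × 66.4 kg = 9.96 mcg/min
9.96 mcg/min × 60 min/hr = 597.6 mcg/hr
Concentration = 37 mg ÷ 130 mL = 0.2846154 mg/mL = 284.6154 mcg/mL
Rate = 597.6 mcg/hr ÷ 284.6154 mcg/mL = 2.099676 mL/hr
Volume infused so far = 2.099676 mL/hr × 3.3 hr = 6.92893 mL
Volume remaining = 130 − 6.92893 = 123.0711 mL
New rate:
Dose = 0.41 mcg/kg/min × 66.4 kg = 27.224 mcg/min
27.224 mcg/min × 60 min/hr = 1633.44 mcg/hr
Rate = 1633.44 mcg/hr ÷ 284.6154 mcg/mL = 5.739114 mL/hr
Time remaining = 123.0711 mL ÷ 5.739114 mL/hr = 21.44426 hr

21.4 hours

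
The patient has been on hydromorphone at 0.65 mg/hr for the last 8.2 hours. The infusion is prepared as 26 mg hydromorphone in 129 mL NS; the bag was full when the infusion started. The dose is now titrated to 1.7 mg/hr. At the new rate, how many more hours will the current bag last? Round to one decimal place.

12.2 hours

Initial rate:
Concentration = 26 mg ÷ 129 mL = 0.2015504 mg/mL
Rate = 0.65 mg/hr ÷ 0.2015504 mg/mL = 3.225 mL/hr
Volume infused so far = 3.225 mL/hr × 8.2 hr = 26.445 mL
Volume remaining = 129 − 26.445 = 102.555 mL
New rate:
Rate = 1.7 mg/hr ÷ 0.2015504 mg/mL = 8.434615 mL/hr
Time remaining = 102.555 mL ÷ 8.434615 mL/hr = 12.15882 hr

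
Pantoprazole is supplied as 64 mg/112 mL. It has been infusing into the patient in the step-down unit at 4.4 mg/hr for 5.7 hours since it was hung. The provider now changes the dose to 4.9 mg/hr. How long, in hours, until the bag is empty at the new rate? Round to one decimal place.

7.9 hours

Initial rate:
Concentration = 64 mg ÷ 112 mL = 0.5714286 mg/mL
Rate = 4.4 mg/hr ÷ 0.5714286 mg/mL = 7.7 mL/hr
Volume infused so far = 7.7 mL/hr × 5.7 hr = 43.89 mL
Volume remaining = 112 − 43.89 = 68.11 mL
New rate:
Rate = 4.9 mg/hr ÷ 0.5714286 mg/mL = 8.575 mL/hr
Time remaining = 68.11 mL ÷ 8.575 mL/hr = 7.942857 hr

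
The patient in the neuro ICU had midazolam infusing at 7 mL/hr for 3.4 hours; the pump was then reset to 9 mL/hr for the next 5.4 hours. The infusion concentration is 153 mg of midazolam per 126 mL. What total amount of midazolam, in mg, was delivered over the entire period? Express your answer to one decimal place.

Concentration = 153 mg ÷ 126 mL = 1.214286 mg/mL
Stage 1: 7 mL/hr × 3.4 hr = 23.8 mL → 23.8 mL × 1.214286 mg/mL = 28.9 mg
Stage 2: 9 mL/hr × 5.4 hr = 48.6 mL → 48.6 mL × 1.214286 mg/mL = 59.01429 mg
Total = 28.9 + 59.01429 = 87.91429 mg

87.9 mg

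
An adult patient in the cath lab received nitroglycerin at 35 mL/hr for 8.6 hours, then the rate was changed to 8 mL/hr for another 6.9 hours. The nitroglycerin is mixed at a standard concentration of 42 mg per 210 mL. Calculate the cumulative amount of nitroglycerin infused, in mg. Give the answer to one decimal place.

Concentration = 42 mg ÷ 210 mL = 0.2 mg/mL
Stage 1: 35 mL/hr × 8.6 hr = 301 mL → 301 mL × 0.2 mg/mL = 60.2 mg
Stage 2: 8 mL/hr × 6.9 hr = 55.2 mL → 55.2 mL × 0.2 mg/mL = 11.04 mg
Total = 60.2 + 11.04 = 71.24 mg

71.2 mg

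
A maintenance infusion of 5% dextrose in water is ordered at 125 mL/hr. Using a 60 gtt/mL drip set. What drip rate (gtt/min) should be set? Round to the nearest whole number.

125 mL/hr ÷ 60 min/hr = 2.083333 mL/min
2.083333 mL/min × 60 gtt/mL = 125 gtt/min

125 gtt/min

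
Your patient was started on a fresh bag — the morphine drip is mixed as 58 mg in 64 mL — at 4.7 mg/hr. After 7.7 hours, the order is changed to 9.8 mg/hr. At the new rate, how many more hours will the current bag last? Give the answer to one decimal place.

2.2 hours

Initial rate:
Concentration = 58 mg ÷ 64 mL = 0.90625 mg/mL
Rate = 4.7 mg/hr ÷ 0.90625 mg/mL = 5.186207 mL/hr
Volume infused so far = 5.186207 mL/hr × 7.7 hr = 39.93379 mL
Volume remaining = 64 − 39.93379 = 24.06621 mL
New rate:
Rate = 9.8 mg/hr ÷ 0.90625 mg/mL = 10.81379 mL/hr
Time remaining = 24.06621 mL ÷ 10.81379 mL/hr = 2.22551 hr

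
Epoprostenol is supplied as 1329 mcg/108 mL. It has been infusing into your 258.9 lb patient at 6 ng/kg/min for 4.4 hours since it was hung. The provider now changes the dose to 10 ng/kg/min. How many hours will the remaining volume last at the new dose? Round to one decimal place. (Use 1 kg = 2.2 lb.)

Initial rate:
Weight = 258.9 lb ÷ 2.2 lb/kg = 117.6818 kg
Dose = 6 ng/kg/min × 117.6818 kg = 706.0909 ng/min
706.0909 ng/min × 60 min/hr = 42365.45 ng/hr
Concentration = 1329 mcg ÷ 108 mL = 12.30556 mcg/mL = 12305.56 ng/mL
Rate = 42365.45 ng/hr ÷ 12305.56 ng/mL = 3.442791 mL/hr
Volume infused so far = 3.442791 mL/hr × 4.4 hr = 15.14828 mL
Volume remaining = 108 − 15.14828 = 92.85172 mL
New rate:
Dose = 10 ng/kg/min × 117.6818 kg = 1176.818 ng/min
1176.818 ng/min × 60 min/hr = 70609.09 ng/hr
Rate = 70609.09 ng/hr ÷ 12305.56 ng/mL = 5.737985 mL/hr
Time remaining = 92.85172 mL ÷ 5.737985 mL/hr = 16.18194 hr

16.2 hours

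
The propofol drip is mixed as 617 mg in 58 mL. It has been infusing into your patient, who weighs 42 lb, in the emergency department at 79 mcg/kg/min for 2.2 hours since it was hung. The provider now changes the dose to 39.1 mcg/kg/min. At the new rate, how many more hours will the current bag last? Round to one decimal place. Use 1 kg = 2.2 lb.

Initial rate:
Weight = 42 lb ÷ 2.2 lb/kg = 19.09091 kg
Dose = 79 mcg/kg/min × 19.09091 kg = 1508.182 mcg/min
1508.182 mcg/min × 60 min/hr = 90490.91 mcg/hr
Concentration = 617 mg ÷ 58 mL = 10.63793 mg/mL = 10637.93 mcg/mL
Rate = 90490.91 mcg/hr ÷ 10637.93 mcg/mL = 8.506439 mL/hr
Volume infused so far = 8.506439 mL/hr × 2.2 hr = 18.71417 mL
Volume remaining = 58 − 18.71417 = 39.28583 mL
New rate:
Dose = 39.1 mcg/kg/min × 19.09091 kg = 746.4545 mcg/min
746.4545 mcg/min × 60 min/hr = 44787.27 mcg/hr
Rate = 44787.27 mcg/hr ÷ 10637.93 mcg/mL = 4.210149 mL/hr
Time remaining = 39.28583 mL ÷ 4.210149 mL/hr = 9.331222 hr

9.3 hours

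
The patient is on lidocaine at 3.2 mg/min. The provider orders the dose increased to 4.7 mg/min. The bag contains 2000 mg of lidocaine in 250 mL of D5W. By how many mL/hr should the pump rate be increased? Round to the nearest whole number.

11 mL/hr

At the current dose:
3.2 mg/min × 60 min/hr = 192 mg/hr
Concentration = 2000 mg ÷ 250 mL = 8 mg/mL
Rate = 192 mg/hr ÷ 8 mg/mL = 24 mL/hr
At the new dose:
4.7 mg/min × 60 min/hr = 282 mg/hr
Rate = 282 mg/hr ÷ 8 mg/mL = 35.25 mL/hr
Change = 35.25 − 24 = 11.25 mL/hr → 11.25 mL/hr increase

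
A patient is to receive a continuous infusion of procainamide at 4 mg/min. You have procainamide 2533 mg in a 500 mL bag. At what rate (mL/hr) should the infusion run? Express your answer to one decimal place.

4 mg/min × 60 min/hr = 240 mg/hr
Concentration = 2533 mg ÷ 500 mL = 5.066 mg/mL
Rate = 240 mg/hr ÷ 5.066 mg/mL = 47.37465 mL/hr

47.4 mL/hr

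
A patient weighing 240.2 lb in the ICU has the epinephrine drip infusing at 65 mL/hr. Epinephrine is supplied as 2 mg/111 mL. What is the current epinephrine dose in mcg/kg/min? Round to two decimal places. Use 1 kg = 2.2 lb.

0.18 mcg/kg/min

Weight = 240.2 lb ÷ 2.2 lb/kg = 109.1818 kg
Concentration = 2 mg ÷ 111 mL = 0.01801802 mg/mL = 18.01802 mcg/mL
Drug rate = 65 mL/hr × 18.01802 mcg/mL = 1171.171 mcg/hr
1171.171 mcg/hr ÷ 60 min/hr = 19.51952 mcg/min
19.51952 mcg/min ÷ 109.1818 kg = 0.1787799 mcg/kg/min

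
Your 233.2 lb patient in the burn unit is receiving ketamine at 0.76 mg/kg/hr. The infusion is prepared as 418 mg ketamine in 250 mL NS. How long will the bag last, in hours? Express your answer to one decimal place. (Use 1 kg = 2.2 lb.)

5.2 hours

Weight = 233.2 lb ÷ 2.2 lb/kg = 106 kg
Dose = 0.76 mg/kg/hr × 106 kg = 80.56 mg/hr
Concentration = 418 mg ÷ 250 mL = 1.672 mg/mL
Rate = 80.56 mg/hr ÷ 1.672 mg/mL = 48.18182 mL/hr
Duration = 250 mL ÷ 48.18182 mL/hr = 5.188679 hr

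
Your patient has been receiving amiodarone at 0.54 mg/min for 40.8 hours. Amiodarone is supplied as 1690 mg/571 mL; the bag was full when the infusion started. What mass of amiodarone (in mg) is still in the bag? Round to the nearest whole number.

0.54 mg/min × 60 min/hr = 32.4 mg/hr
Concentration = 1690 mg ÷ 571 mL = 2.95972 mg/mL
Rate = 32.4 mg/hr ÷ 2.95972 mg/mL = 10.94698 mL/hr
Volume infused = 10.94698 mL/hr × 40.8 hr = 446.6369 mL
Volume remaining = 571 − 446.6369 = 124.3631 mL
Drug remaining = 124.3631 mL × 2.95972 mg/mL = 368.08 mg

368 mg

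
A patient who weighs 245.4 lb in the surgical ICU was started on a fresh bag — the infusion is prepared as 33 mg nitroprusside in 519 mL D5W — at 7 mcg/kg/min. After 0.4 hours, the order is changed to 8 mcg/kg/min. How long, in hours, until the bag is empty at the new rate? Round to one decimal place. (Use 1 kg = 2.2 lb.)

0.3 hours

Initial rate:
Weight = 245.4 lb ÷ 2.2 lb/kg = 111.5455 kg
Dose = 7 mcg/kg/min × 111.5455 kg = 780.8182 mcg/min
780.8182 mcg/min × 60 min/hr = 46849.09 mcg/hr
Concentration = 33 mg ÷ 519 mL = 0.06358382 mg/mL = 63.58382 mcg/mL
Rate = 46849.09 mcg/hr ÷ 63.58382 mcg/mL = 736.8084 mL/hr
Volume infused so far = 736.8084 mL/hr × 0.4 hr = 294.7234 mL
Volume remaining = 519 − 294.7234 = 224.2766 mL
New rate:
Dose = 8 mcg/kg/min × 111.5455 kg = 892.3636 mcg/min
892.3636 mcg/min × 60 min/hr = 53541.82 mcg/hr
Rate = 53541.82 mcg/hr ÷ 63.58382 mcg/mL = 842.0668 mL/hr
Time remaining = 224.2766 mL ÷ 842.0668 mL/hr = 0.2663407 hr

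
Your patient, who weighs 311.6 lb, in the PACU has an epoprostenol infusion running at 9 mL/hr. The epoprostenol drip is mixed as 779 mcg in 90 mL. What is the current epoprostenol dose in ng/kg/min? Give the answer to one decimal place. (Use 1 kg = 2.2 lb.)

9.2 ng/kg/min

Weight = 311.6 lb ÷ 2.2 lb/kg = 141.6364 kg
Concentration = 779 mcg ÷ 90 mL = 8.655556 mcg/mL = 8655.556 ng/mL
Drug rate = 9 mL/hr × 8655.556 ng/mL = 77900 ng/hr
77900 ng/hr ÷ 60 min/hr = 1298.333 ng/min
1298.333 ng/min ÷ 141.6364 kg = 9.166667 ng/kg/min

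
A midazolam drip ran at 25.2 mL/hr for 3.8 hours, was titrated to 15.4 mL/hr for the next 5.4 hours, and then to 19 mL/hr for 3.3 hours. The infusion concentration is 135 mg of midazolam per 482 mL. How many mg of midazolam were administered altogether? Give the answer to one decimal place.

Concentration = 135 mg ÷ 482 mL = 0.280083 mg/mL
Stage 1: 25.2 mL/hr × 3.8 hr = 95.76 mL → 95.76 mL × 0.280083 mg/mL = 26.82075 mg
Stage 2: 15.4 mL/hr × 5.4 hr = 83.16 mL → 83.16 mL × 0.280083 mg/mL = 23.2917 mg
Stage 3: 19 mL/hr × 3.3 hr = 62.7 mL → 62.7 mL × 0.280083 mg/mL = 17.5612 mg
Total = 26.82075 + 23.2917 + 17.5612 = 67.67365 mg

67.7 mg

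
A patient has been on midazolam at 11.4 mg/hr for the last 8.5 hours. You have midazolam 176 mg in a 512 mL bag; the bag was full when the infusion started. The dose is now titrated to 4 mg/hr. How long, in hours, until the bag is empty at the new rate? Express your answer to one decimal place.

19.8 hours

Initial rate:
Concentration = 176 mg ÷ 512 mL = 0.34375 mg/mL
Rate = 11.4 mg/hr ÷ 0.34375 mg/mL = 33.16364 mL/hr
Volume infused so far = 33.16364 mL/hr × 8.5 hr = 281.8909 mL
Volume remaining = 512 − 281.8909 = 230.1091 mL
New rate:
Rate = 4 mg/hr ÷ 0.34375 mg/mL = 11.63636 mL/hr
Time remaining = 230.1091 mL ÷ 11.63636 mL/hr = 19.775 hr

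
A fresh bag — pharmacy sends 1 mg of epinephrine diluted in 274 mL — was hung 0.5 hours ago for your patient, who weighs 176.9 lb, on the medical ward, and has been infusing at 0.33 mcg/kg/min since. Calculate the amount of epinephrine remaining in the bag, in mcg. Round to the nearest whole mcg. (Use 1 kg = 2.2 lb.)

Weight = 176.9 lb ÷ 2.2 lb/kg = 80.40909 kg
Dose = 0.33 mcg/kg/min × 80.40909 kg = 26.535 mcg/min
26.535 mcg/min × 60 min/hr = 1592.1 mcg/hr
Concentration = 1 mg ÷ 274 mL = 0.003649635 mg/mL = 3.649635 mcg/mL
Rate = 1592.1 mcg/hr ÷ 3.649635 mcg/mL = 436.2354 mL/hr
Volume infused = 436.2354 mL/hr × 0.5 hr = 218.1177 mL
Volume remaining = 274 − 218.1177 = 55.8823 mL
Drug remaining = 55.8823 mL × 3.649635 mcg/mL = 203.95 mcg

204 mcg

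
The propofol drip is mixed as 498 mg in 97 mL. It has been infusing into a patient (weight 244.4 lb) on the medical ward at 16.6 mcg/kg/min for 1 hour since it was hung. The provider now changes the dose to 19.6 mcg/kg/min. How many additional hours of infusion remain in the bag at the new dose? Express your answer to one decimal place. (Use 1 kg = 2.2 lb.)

Initial rate:
Weight = 244.4 lb ÷ 2.2 lb/kg = 111.0909 kg
Dose = 16.6 mcg/kg/min × 111.0909 kg = 1844.109 mcg/min
1844.109 mcg/min × 60 min/hr = 110646.5 mcg/hr
Concentration = 498 mg ÷ 97 mL = 5.134021 mg/mL = 5134.021 mcg/mL
Rate = 110646.5 mcg/hr ÷ 5134.021 mcg/mL = 21.55164 mL/hr
Volume infused so far = 21.55164 mL/hr × 1 hr = 21.55164 mL
Volume remaining = 97 − 21.55164 = 75.44836 mL
New rate:
Dose = 19.6 mcg/kg/min × 111.0909 kg = 2177.382 mcg/min
2177.382 mcg/min × 60 min/hr = 130642.9 mcg/hr
Rate = 130642.9 mcg/hr ÷ 5134.021 mcg/mL = 25.44651 mL/hr
Time remaining = 75.44836 mL ÷ 25.44651 mL/hr = 2.964979 hr

3.0 hours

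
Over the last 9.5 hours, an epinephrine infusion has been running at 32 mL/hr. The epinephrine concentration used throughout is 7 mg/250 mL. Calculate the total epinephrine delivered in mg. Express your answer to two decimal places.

8.51 mg

Concentration = 7 mg ÷ 250 mL = 0.028 mg/mL = 28 mcg/mL
Drug rate = 32 mL/hr × 28 mcg/mL = 896 mcg/hr
Total = 896 mcg/hr × 9.5 hr = 8512 mcg = 8.512 mg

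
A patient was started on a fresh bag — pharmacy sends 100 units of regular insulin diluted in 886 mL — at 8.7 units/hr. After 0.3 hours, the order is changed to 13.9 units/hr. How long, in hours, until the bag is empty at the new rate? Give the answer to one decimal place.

Initial rate:
Concentration = 100 units ÷ 886 mL = 0.1128668 units/mL
Rate = 8.7 units/hr ÷ 0.1128668 units/mL = 77.082 mL/hr
Volume infused so far = 77.082 mL/hr × 0.3 hr = 23.1246 mL
Volume remaining = 886 − 23.1246 = 862.8754 mL
New rate:
Rate = 13.9 units/hr ÷ 0.1128668 units/mL = 123.154 mL/hr
Time remaining = 862.8754 mL ÷ 123.154 mL/hr = 7.006475 hr

7.0 hours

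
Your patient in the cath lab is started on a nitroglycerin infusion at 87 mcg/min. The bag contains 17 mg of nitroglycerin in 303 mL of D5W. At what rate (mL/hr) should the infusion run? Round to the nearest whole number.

87 mcg/min × 60 min/hr = 5220 mcg/hr
Concentration = 17 mg ÷ 303 mL = 0.05610561 mg/mL = 56.10561 mcg/mL
Rate = 5220 mcg/hr ÷ 56.10561 mcg/mL = 93.03882 mL/hr

93 mL/hr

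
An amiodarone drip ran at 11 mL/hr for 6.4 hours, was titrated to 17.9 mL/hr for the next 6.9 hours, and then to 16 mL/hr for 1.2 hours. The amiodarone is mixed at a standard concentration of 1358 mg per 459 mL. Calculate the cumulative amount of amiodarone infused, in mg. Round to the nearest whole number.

Concentration = 1358 mg ÷ 459 mL = 2.958606 mg/mL
Stage 1: 11 mL/hr × 6.4 hr = 70.4 mL → 70.4 mL × 2.958606 mg/mL = 208.2858 mg
Stage 2: 17.9 mL/hr × 6.9 hr = 123.51 mL → 123.51 mL × 2.958606 mg/mL = 365.4174 mg
Stage 3: 16 mL/hr × 1.2 hr = 19.2 mL → 19.2 mL × 2.958606 mg/mL = 56.80523 mg
Total = 208.2858 + 365.4174 + 56.80523 = 630.5085 mg

631 mg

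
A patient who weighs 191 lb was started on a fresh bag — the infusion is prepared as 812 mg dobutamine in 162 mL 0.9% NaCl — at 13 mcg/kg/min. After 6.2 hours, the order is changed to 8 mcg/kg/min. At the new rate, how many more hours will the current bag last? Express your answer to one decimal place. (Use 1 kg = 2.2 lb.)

9.4 hours

Initial rate:
Weight = 191 lb ÷ 2.2 lb/kg = 86.81818 kg
Dose = 13 mcg/kg/min × 86.81818 kg = 1128.636 mcg/min
1128.636 mcg/min × 60 min/hr = 67718.18 mcg/hr
Concentration = 812 mg ÷ 162 mL = 5.012346 mg/mL = 5012.346 mcg/mL
Rate = 67718.18 mcg/hr ÷ 5012.346 mcg/mL = 13.51028 mL/hr
Volume infused so far = 13.51028 mL/hr × 6.2 hr = 83.76372 mL
Volume remaining = 162 − 83.76372 = 78.23628 mL
New rate:
Dose = 8 mcg/kg/min × 86.81818 kg = 694.5455 mcg/min
694.5455 mcg/min × 60 min/hr = 41672.73 mcg/hr
Rate = 41672.73 mcg/hr ÷ 5012.346 mcg/mL = 8.314017 mL/hr
Time remaining = 78.23628 mL ÷ 8.314017 mL/hr = 9.410166 hr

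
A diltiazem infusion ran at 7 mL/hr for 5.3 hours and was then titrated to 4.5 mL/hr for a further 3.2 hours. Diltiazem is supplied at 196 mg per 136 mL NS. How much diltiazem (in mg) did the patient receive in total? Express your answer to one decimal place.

74.2 mg

Concentration = 196 mg ÷ 136 mL = 1.441176 mg/mL
Stage 1: 7 mL/hr × 5.3 hr = 37.1 mL → 37.1 mL × 1.441176 mg/mL = 53.46765 mg
Stage 2: 4.5 mL/hr × 3.2 hr = 14.4 mL → 14.4 mL × 1.441176 mg/mL = 20.75294 mg
Total = 53.46765 + 20.75294 = 74.22059 mg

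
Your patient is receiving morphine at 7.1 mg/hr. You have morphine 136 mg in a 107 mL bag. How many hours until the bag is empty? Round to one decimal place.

Concentration = 136 mg ÷ 107 mL = 1.271028 mg/mL
Rate = 7.1 mg/hr ÷ 1.271028 mg/mL = 5.586029 mL/hr
Duration = 107 mL ÷ 5.586029 mL/hr = 19.15493 hr

19.2 hours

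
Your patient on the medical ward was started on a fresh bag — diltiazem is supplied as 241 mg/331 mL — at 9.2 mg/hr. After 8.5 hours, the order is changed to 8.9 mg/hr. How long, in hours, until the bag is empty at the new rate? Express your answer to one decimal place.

18.3 hours

Initial rate:
Concentration = 241 mg ÷ 331 mL = 0.7280967 mg/mL
Rate = 9.2 mg/hr ÷ 0.7280967 mg/mL = 12.63568 mL/hr
Volume infused so far = 12.63568 mL/hr × 8.5 hr = 107.4033 mL
Volume remaining = 331 − 107.4033 = 223.5967 mL
New rate:
Rate = 8.9 mg/hr ÷ 0.7280967 mg/mL = 12.22365 mL/hr
Time remaining = 223.5967 mL ÷ 12.22365 mL/hr = 18.29213 hr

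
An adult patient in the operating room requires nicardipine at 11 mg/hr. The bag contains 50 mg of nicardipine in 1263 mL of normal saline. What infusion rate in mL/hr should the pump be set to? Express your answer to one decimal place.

Concentration = 50 mg ÷ 1263 mL = 0.03958828 mg/mL
Rate = 11 mg/hr ÷ 0.03958828 mg/mL = 277.86 mL/hr

277.9 mL/hr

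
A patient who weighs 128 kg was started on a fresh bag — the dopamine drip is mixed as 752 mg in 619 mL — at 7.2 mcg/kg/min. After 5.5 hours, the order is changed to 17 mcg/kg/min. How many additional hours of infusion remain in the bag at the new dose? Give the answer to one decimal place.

3.4 hours

Initial rate:
Dose = 7.2 mcg/kg/min × 128 kg = 921.6 mcg/min
921.6 mcg/min × 60 min/hr = 55296 mcg/hr
Concentration = 752 mg ÷ 619 mL = 1.214863 mg/mL = 1214.863 mcg/mL
Rate = 55296 mcg/hr ÷ 1214.863 mcg/mL = 45.51626 mL/hr
Volume infused so far = 45.51626 mL/hr × 5.5 hr = 250.3394 mL
Volume remaining = 619 − 250.3394 = 368.6606 mL
New rate:
Dose = 17 mcg/kg/min × 128 kg = 2176 mcg/min
2176 mcg/min × 60 min/hr = 130560 mcg/hr
Rate = 130560 mcg/hr ÷ 1214.863 mcg/mL = 107.4689 mL/hr
Time remaining = 368.6606 mL ÷ 107.4689 mL/hr = 3.430392 hr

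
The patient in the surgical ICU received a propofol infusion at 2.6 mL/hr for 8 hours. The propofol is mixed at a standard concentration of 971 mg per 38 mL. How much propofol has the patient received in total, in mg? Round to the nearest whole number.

Concentration = 971 mg ÷ 38 mL = 25.55263 mg/mL
Drug rate = 2.6 mL/hr × 25.55263 mg/mL = 66.43684 mg/hr
Total = 66.43684 mg/hr × 8 hr = 531.4947 mg

531 mg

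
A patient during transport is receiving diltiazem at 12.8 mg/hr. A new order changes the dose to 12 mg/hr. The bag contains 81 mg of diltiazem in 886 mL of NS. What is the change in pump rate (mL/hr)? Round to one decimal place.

At the current dose:
Concentration = 81 mg ÷ 886 mL = 0.09142212 mg/mL
Rate = 12.8 mg/hr ÷ 0.09142212 mg/mL = 140.0099 mL/hr
At the new dose:
Rate = 12 mg/hr ÷ 0.09142212 mg/mL = 131.2593 mL/hr
Change = 131.2593 − 140.0099 = -8.750617 mL/hr → 8.750617 mL/hr decrease

8.8 mL/hr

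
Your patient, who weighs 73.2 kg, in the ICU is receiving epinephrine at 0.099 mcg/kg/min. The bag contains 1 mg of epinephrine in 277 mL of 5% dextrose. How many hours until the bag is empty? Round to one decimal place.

2.3 hours

Dose = 0.099 mcg/kg/min × 73.2 kg = 7.2468 mcg/min
7.2468 mcg/min × 60 min/hr = 434.808 mcg/hr
Concentration = 1 mg ÷ 277 mL = 0.003610108 mg/mL = 3.610108 mcg/mL
Rate = 434.808 mcg/hr ÷ 3.610108 mcg/mL = 120.4418 mL/hr
Duration = 277 mL ÷ 120.4418 mL/hr = 2.299866 hr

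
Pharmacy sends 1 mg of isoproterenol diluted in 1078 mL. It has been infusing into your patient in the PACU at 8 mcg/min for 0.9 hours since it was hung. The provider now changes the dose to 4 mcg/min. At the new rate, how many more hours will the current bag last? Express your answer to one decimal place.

Initial rate:
8 mcg/min × 60 min/hr = 480 mcg/hr
Concentration = 1 mg ÷ 1078 mL = 0.0009276438 mg/mL = 0.9276438 mcg/mL
Rate = 480 mcg/hr ÷ 0.9276438 mcg/mL = 517.44 mL/hr
Volume infused so far = 517.44 mL/hr × 0.9 hr = 465.696 mL
Volume remaining = 1078 − 465.696 = 612.304 mL
New rate:
4 mcg/min × 60 min/hr = 240 mcg/hr
Rate = 240 mcg/hr ÷ 0.9276438 mcg/mL = 258.72 mL/hr
Time remaining = 612.304 mL ÷ 258.72 mL/hr = 2.366667 hr

2.4 hours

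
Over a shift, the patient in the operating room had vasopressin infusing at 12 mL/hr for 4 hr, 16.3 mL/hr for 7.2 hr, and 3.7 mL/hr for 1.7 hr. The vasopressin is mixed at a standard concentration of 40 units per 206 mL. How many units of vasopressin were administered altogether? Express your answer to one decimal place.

33.3 units

Concentration = 40 units ÷ 206 mL = 0.1941748 units/mL
Stage 1: 12 mL/hr × 4 hr = 48 mL → 48 mL × 0.1941748 units/mL = 9.320388 units
Stage 2: 16.3 mL/hr × 7.2 hr = 117.36 mL → 117.36 mL × 0.1941748 units/mL = 22.78835 units
Stage 3: 3.7 mL/hr × 1.7 hr = 6.29 mL → 6.29 mL × 0.1941748 units/mL = 1.221359 units
Total = 9.320388 + 22.78835 + 1.221359 = 33.3301 units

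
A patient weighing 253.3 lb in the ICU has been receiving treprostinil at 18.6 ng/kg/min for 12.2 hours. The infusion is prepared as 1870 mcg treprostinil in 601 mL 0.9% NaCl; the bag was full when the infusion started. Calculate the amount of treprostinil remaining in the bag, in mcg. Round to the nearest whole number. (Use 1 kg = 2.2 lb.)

302 mcg

Weight = 253.3 lb ÷ 2.2 lb/kg = 115.1364 kg
Dose = 18.6 ng/kg/min × 115.1364 kg = 2141.536 ng/min
2141.536 ng/min × 60 min/hr = 128492.2 ng/hr
Concentration = 1870 mcg ÷ 601 mL = 3.111481 mcg/mL = 3111.481 ng/mL
Rate = 128492.2 ng/hr ÷ 3111.481 ng/mL = 41.29615 mL/hr
Volume infused = 41.29615 mL/hr × 12.2 hr = 503.813 mL
Volume remaining = 601 − 503.813 = 97.18696 mL
Drug remaining = 97.18696 mL × 3111.481 ng/mL = 302395.4 ng = 302.3954 mcg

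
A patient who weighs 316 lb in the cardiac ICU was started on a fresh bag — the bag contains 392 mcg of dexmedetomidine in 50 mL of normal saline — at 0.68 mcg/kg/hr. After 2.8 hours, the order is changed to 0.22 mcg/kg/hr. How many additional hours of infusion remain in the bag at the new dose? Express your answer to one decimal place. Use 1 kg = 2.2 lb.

3.8 hours

Initial rate:
Weight = 316 lb ÷ 2.2 lb/kg = 143.6364 kg
Dose = 0.68 mcg/kg/hr × 143.6364 kg = 97.67273 mcg/hr
Concentration = 392 mcg ÷ 50 mL = 7.84 mcg/mL
Rate = 97.67273 mcg/hr ÷ 7.84 mcg/mL = 12.45826 mL/hr
Volume infused so far = 12.45826 mL/hr × 2.8 hr = 34.88312 mL
Volume remaining = 50 − 34.88312 = 15.11688 mL
New rate:
Dose = 0.22 mcg/kg/hr × 143.6364 kg = 31.6 mcg/hr
Rate = 31.6 mcg/hr ÷ 7.84 mcg/mL = 4.030612 mL/hr
Time remaining = 15.11688 mL ÷ 4.030612 mL/hr = 3.750518 hr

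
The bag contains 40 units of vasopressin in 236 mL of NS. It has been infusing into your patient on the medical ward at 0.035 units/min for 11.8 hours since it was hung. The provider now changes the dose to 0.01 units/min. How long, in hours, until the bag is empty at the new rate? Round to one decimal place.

Initial rate:
0.035 units/min × 60 min/hr = 2.1 units/hr
Concentration = 40 units ÷ 236 mL = 0.1694915 units/mL
Rate = 2.1 units/hr ÷ 0.1694915 units/mL = 12.39 mL/hr
Volume infused so far = 12.39 mL/hr × 11.8 hr = 146.202 mL
Volume remaining = 236 − 146.202 = 89.798 mL
New rate:
0.01 units/min × 60 min/hr = 0.6 units/hr
Rate = 0.6 units/hr ÷ 0.1694915 units/mL = 3.54 mL/hr
Time remaining = 89.798 mL ÷ 3.54 mL/hr = 25.36667 hr

25.4 hours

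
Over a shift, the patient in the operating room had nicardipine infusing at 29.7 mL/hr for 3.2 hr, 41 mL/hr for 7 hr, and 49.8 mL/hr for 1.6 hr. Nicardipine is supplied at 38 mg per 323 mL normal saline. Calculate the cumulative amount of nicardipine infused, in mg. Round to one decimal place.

Concentration = 38 mg ÷ 323 mL = 0.1176471 mg/mL
Stage 1: 29.7 mL/hr × 3.2 hr = 95.04 mL → 95.04 mL × 0.1176471 mg/mL = 11.18118 mg
Stage 2: 41 mL/hr × 7 hr = 287 mL → 287 mL × 0.1176471 mg/mL = 33.76471 mg
Stage 3: 49.8 mL/hr × 1.6 hr = 79.68 mL → 79.68 mL × 0.1176471 mg/mL = 9.374118 mg
Total = 11.18118 + 33.76471 + 9.374118 = 54.32 mg

54.3 mg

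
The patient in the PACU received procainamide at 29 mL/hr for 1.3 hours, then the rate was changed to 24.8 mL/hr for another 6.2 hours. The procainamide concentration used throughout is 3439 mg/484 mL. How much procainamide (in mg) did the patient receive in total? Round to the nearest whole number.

Concentration = 3439 mg ÷ 484 mL = 7.105372 mg/mL
Stage 1: 29 mL/hr × 1.3 hr = 37.7 mL → 37.7 mL × 7.105372 mg/mL = 267.8725 mg
Stage 2: 24.8 mL/hr × 6.2 hr = 153.76 mL → 153.76 mL × 7.105372 mg/mL = 1092.522 mg
Total = 267.8725 + 1092.522 = 1360.395 mg

1360 mg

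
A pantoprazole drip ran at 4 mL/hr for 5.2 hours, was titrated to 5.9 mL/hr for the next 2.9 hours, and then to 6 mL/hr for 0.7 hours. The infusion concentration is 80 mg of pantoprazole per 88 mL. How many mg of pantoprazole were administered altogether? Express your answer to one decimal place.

Concentration = 80 mg ÷ 88 mL = 0.9090909 mg/mL
Stage 1: 4 mL/hr × 5.2 hr = 20.8 mL → 20.8 mL × 0.9090909 mg/mL = 18.90909 mg
Stage 2: 5.9 mL/hr × 2.9 hr = 17.11 mL → 17.11 mL × 0.9090909 mg/mL = 15.55455 mg
Stage 3: 6 mL/hr × 0.7 hr = 4.2 mL → 4.2 mL × 0.9090909 mg/mL = 3.818182 mg
Total = 18.90909 + 15.55455 + 3.818182 = 38.28182 mg

38.3 mg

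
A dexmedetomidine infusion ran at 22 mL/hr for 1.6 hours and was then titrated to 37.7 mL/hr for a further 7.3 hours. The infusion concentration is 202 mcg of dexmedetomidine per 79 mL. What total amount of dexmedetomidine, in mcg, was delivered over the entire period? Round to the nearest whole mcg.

Concentration = 202 mcg ÷ 79 mL = 2.556962 mcg/mL
Stage 1: 22 mL/hr × 1.6 hr = 35.2 mL → 35.2 mL × 2.556962 mcg/mL = 90.00506 mcg
Stage 2: 37.7 mL/hr × 7.3 hr = 275.21 mL → 275.21 mL × 2.556962 mcg/mL = 703.7015 mcg
Total = 90.00506 + 703.7015 = 793.7066 mcg

794 mcg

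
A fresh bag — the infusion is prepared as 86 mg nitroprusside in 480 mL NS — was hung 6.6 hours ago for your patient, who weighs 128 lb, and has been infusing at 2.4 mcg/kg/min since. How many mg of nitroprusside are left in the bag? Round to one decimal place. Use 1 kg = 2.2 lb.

Weight = 128 lb ÷ 2.2 lb/kg = 58.18182 kg
Dose = 2.4 mcg/kg/min × 58.18182 kg = 139.6364 mcg/min
139.6364 mcg/min × 60 min/hr = 8378.182 mcg/hr
Concentration = 86 mg ÷ 480 mL = 0.1791667 mg/mL = 179.1667 mcg/mL
Rate = 8378.182 mcg/hr ÷ 179.1667 mcg/mL = 46.76195 mL/hr
Volume infused = 46.76195 mL/hr × 6.6 hr = 308.6288 mL
Volume remaining = 480 − 308.6288 = 171.3712 mL
Drug remaining = 171.3712 mL × 179.1667 mcg/mL = 30704 mcg = 30.704 mg

30.7 mg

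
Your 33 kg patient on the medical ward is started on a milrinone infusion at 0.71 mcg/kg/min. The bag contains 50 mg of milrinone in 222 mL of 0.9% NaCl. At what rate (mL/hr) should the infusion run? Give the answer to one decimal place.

6.2 mL/hr

Dose = 0.71 mcg/kg/min × 33 kg = 23.43 mcg/min
23.43 mcg/min × 60 min/hr = 1405.8 mcg/hr
Concentration = 50 mg ÷ 222 mL = 0.2252252 mg/mL = 225.2252 mcg/mL
Rate = 1405.8 mcg/hr ÷ 225.2252 mcg/mL = 6.241752 mL/hr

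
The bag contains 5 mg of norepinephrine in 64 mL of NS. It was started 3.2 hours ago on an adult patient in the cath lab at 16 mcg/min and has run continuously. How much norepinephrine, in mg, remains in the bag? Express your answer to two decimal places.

1.93 mg

16 mcg/min × 60 min/hr = 960 mcg/hr
Concentration = 5 mg ÷ 64 mL = 0.078125 mg/mL = 78.125 mcg/mL
Rate = 960 mcg/hr ÷ 78.125 mcg/mL = 12.288 mL/hr
Volume infused = 12.288 mL/hr × 3.2 hr = 39.3216 mL
Volume remaining = 64 − 39.3216 = 24.6784 mL
Drug remaining = 24.6784 mL × 78.125 mcg/mL = 1928 mcg = 1.928 mg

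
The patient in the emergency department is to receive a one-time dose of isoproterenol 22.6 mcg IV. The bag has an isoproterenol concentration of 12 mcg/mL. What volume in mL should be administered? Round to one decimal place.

1.9 mL

Volume = 22.6 mcg ÷ 12 mcg/mL = 1.883333 mL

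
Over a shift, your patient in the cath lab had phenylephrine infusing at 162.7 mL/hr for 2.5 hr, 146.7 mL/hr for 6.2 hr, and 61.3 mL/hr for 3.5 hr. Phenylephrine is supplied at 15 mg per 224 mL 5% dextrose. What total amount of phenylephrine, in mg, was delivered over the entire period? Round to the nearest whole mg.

Concentration = 15 mg ÷ 224 mL = 0.06696429 mg/mL
Stage 1: 162.7 mL/hr × 2.5 hr = 406.75 mL → 406.75 mL × 0.06696429 mg/mL = 27.23772 mg
Stage 2: 146.7 mL/hr × 6.2 hr = 909.54 mL → 909.54 mL × 0.06696429 mg/mL = 60.9067 mg
Stage 3: 61.3 mL/hr × 3.5 hr = 214.55 mL → 214.55 mL × 0.06696429 mg/mL = 14.36719 mg
Total = 27.23772 + 60.9067 + 14.36719 = 102.5116 mg

103 mg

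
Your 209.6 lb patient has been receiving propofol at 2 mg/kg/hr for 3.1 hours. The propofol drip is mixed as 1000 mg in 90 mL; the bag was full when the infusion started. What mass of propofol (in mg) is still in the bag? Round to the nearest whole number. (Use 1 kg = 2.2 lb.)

409 mg

Weight = 209.6 lb ÷ 2.2 lb/kg = 95.27273 kg
Dose = 2 mg/kg/hr × 95.27273 kg = 190.5455 mg/hr
Concentration = 1000 mg ÷ 90 mL = 11.11111 mg/mL
Rate = 190.5455 mg/hr ÷ 11.11111 mg/mL = 17.14909 mL/hr
Volume infused = 17.14909 mL/hr × 3.1 hr = 53.16218 mL
Volume remaining = 90 − 53.16218 = 36.83782 mL
Drug remaining = 36.83782 mL × 11.11111 mg/mL = 409.3091 mg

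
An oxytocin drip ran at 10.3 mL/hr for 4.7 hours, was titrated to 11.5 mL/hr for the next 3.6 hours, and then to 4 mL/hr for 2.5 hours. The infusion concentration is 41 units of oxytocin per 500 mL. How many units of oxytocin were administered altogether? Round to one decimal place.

Concentration = 41 units ÷ 500 mL = 0.082 units/mL
Stage 1: 10.3 mL/hr × 4.7 hr = 48.41 mL → 48.41 mL × 0.082 units/mL = 3.96962 units
Stage 2: 11.5 mL/hr × 3.6 hr = 41.4 mL → 41.4 mL × 0.082 units/mL = 3.3948 units
Stage 3: 4 mL/hr × 2.5 hr = 10 mL → 10 mL × 0.082 units/mL = 0.82 units
Total = 3.96962 + 3.3948 + 0.82 = 8.18442 units

8.2 units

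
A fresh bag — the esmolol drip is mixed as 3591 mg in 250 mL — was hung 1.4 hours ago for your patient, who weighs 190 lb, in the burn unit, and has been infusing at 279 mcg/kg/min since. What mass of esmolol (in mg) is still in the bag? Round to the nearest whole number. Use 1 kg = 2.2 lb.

1567 mg

Weight = 190 lb ÷ 2.2 lb/kg = 86.36364 kg
Dose = 279 mcg/kg/min × 86.36364 kg = 24095.45 mcg/min
24095.45 mcg/min × 60 min/hr = 1445727 mcg/hr
Concentration = 3591 mg ÷ 250 mL = 14.364 mg/mL = 14364 mcg/mL
Rate = 1445727 mcg/hr ÷ 14364 mcg/mL = 100.6494 mL/hr
Volume infused = 100.6494 mL/hr × 1.4 hr = 140.9091 mL
Volume remaining = 250 − 140.9091 = 109.0909 mL
Drug remaining = 109.0909 mL × 14364 mcg/mL = 1566982 mcg = 1566.982 mg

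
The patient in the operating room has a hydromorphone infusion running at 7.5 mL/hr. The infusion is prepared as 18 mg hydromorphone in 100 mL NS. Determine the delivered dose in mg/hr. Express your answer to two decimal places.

Concentration = 18 mg ÷ 100 mL = 0.18 mg/mL
Drug rate = 7.5 mL/hr × 0.18 mg/mL = 1.35 mg/hr

1.35 mg/hr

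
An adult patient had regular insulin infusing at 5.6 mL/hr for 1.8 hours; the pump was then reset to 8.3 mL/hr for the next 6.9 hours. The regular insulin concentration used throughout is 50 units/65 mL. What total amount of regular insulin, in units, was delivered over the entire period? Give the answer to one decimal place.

Concentration = 50 units ÷ 65 mL = 0.7692308 units/mL
Stage 1: 5.6 mL/hr × 1.8 hr = 10.08 mL → 10.08 mL × 0.7692308 units/mL = 7.753846 units
Stage 2: 8.3 mL/hr × 6.9 hr = 57.27 mL → 57.27 mL × 0.7692308 units/mL = 44.05385 units
Total = 7.753846 + 44.05385 = 51.80769 units

51.8 units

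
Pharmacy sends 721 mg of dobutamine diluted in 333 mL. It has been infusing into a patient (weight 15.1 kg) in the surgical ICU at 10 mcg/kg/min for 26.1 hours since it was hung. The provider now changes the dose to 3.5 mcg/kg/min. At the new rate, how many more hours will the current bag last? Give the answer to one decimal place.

152.8 hours

Initial rate:
Dose = 10 mcg/kg/min × 15.1 kg = 151 mcg/min
151 mcg/min × 60 min/hr = 9060 mcg/hr
Concentration = 721 mg ÷ 333 mL = 2.165165 mg/mL = 2165.165 mcg/mL
Rate = 9060 mcg/hr ÷ 2165.165 mcg/mL = 4.184438 mL/hr
Volume infused so far = 4.184438 mL/hr × 26.1 hr = 109.2138 mL
Volume remaining = 333 − 109.2138 = 223.7862 mL
New rate:
Dose = 3.5 mcg/kg/min × 15.1 kg = 52.85 mcg/min
52.85 mcg/min × 60 min/hr = 3171 mcg/hr
Rate = 3171 mcg/hr ÷ 2165.165 mcg/mL = 1.464553 mL/hr
Time remaining = 223.7862 mL ÷ 1.464553 mL/hr = 152.8016 hr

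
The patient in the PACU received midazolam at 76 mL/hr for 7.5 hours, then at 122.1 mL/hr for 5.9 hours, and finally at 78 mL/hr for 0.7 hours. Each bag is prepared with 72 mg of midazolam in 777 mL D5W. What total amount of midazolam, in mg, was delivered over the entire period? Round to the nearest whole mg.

Concentration = 72 mg ÷ 777 mL = 0.09266409 mg/mL
Stage 1: 76 mL/hr × 7.5 hr = 570 mL → 570 mL × 0.09266409 mg/mL = 52.81853 mg
Stage 2: 122.1 mL/hr × 5.9 hr = 720.39 mL → 720.39 mL × 0.09266409 mg/mL = 66.75429 mg
Stage 3: 78 mL/hr × 0.7 hr = 54.6 mL → 54.6 mL × 0.09266409 mg/mL = 5.059459 mg
Total = 52.81853 + 66.75429 + 5.059459 = 124.6323 mg

125 mg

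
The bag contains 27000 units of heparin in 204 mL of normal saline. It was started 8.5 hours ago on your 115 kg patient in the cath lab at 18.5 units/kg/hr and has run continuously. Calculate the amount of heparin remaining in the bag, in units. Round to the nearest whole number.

Dose = 18.5 units/kg/hr × 115 kg = 2127.5 units/hr
Concentration = 27000 units ÷ 204 mL = 132.3529 units/mL
Rate = 2127.5 units/hr ÷ 132.3529 units/mL = 16.07444 mL/hr
Volume infused = 16.07444 mL/hr × 8.5 hr = 136.6328 mL
Volume remaining = 204 − 136.6328 = 67.36722 mL
Drug remaining = 67.36722 mL × 132.3529 units/mL = 8916.25 units

8916 units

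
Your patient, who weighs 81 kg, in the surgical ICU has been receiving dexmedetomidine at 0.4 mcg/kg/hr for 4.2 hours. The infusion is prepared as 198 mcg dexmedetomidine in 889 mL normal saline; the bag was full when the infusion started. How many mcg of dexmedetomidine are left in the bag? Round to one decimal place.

Dose = 0.4 mcg/kg/hr × 81 kg = 32.4 mcg/hr
Concentration = 198 mcg ÷ 889 mL = 0.2227222 mcg/mL
Rate = 32.4 mcg/hr ÷ 0.2227222 mcg/mL = 145.4727 mL/hr
Volume infused = 145.4727 mL/hr × 4.2 hr = 610.9855 mL
Volume remaining = 889 − 610.9855 = 278.0145 mL
Drug remaining = 278.0145 mL × 0.2227222 mcg/mL = 61.92 mcg

61.9 mcg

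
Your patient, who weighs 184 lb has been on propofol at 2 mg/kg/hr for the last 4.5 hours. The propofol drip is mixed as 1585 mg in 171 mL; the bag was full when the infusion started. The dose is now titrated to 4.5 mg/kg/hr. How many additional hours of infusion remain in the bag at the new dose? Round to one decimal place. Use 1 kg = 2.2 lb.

2.2 hours

Initial rate:
Weight = 184 lb ÷ 2.2 lb/kg = 83.63636 kg
Dose = 2 mg/kg/hr × 83.63636 kg = 167.2727 mg/hr
Concentration = 1585 mg ÷ 171 mL = 9.269006 mg/mL
Rate = 167.2727 mg/hr ÷ 9.269006 mg/mL = 18.04646 mL/hr
Volume infused so far = 18.04646 mL/hr × 4.5 hr = 81.20906 mL
Volume remaining = 171 − 81.20906 = 89.79094 mL
New rate:
Dose = 4.5 mg/kg/hr × 83.63636 kg = 376.3636 mg/hr
Rate = 376.3636 mg/hr ÷ 9.269006 mg/mL = 40.60453 mL/hr
Time remaining = 89.79094 mL ÷ 40.60453 mL/hr = 2.211353 hr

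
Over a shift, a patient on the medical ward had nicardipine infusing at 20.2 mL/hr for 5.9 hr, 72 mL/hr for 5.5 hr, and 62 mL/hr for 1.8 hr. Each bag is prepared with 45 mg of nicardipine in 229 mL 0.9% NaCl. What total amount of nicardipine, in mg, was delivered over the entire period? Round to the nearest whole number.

123 mg

Concentration = 45 mg ÷ 229 mL = 0.1965066 mg/mL
Stage 1: 20.2 mL/hr × 5.9 hr = 119.18 mL → 119.18 mL × 0.1965066 mg/mL = 23.41965 mg
Stage 2: 72 mL/hr × 5.5 hr = 396 mL → 396 mL × 0.1965066 mg/mL = 77.81659 mg
Stage 3: 62 mL/hr × 1.8 hr = 111.6 mL → 111.6 mL × 0.1965066 mg/mL = 21.93013 mg
Total = 23.41965 + 77.81659 + 21.93013 = 123.1664 mg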